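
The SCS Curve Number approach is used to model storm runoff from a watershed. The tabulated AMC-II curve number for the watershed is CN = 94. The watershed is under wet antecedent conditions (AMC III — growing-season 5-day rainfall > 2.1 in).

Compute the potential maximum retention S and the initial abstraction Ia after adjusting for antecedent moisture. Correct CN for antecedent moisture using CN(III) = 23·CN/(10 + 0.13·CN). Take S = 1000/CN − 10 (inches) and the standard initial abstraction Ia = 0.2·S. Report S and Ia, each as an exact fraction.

Wet (AMC III): CN(III) = 23·94/(10 + 0.13·94) = 2162/(1111/50) = 108100/1111 ≈ 97.300
S = 1000/(108100/1111) − 10 = 300/1081 in ≈ 0.278 in
Ia = 0.2S: 0.2·0.278 = 0.056 in (exactly 60/1081)

S = 300/1081 in ≈ 0.278 in; Ia = 60/1081 in ≈ 0.056 in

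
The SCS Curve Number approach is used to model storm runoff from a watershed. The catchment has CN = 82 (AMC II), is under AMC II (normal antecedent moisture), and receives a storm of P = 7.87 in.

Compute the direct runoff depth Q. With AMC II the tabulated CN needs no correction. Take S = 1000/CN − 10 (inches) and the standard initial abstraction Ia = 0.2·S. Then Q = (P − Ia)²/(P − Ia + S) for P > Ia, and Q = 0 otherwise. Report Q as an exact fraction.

Q = 928238089/161814700 in ≈ 5.736 in

CN(II) = 82; AMC II needs no correction.
Max retention: S = 1000/82 − 10 = 90/41 in (≈ 2.195 in)
Ia = 0.2·(90/41) = 18/41 in ≈ 0.439 in
Excess rainfall: 7.870 − 0.439 = 7.431 in; P > Ia so Q > 0
Runoff Q = (P−Ia)²/(P−Ia+S) = (7.431)²/(7.431+2.195) = 928238089/161814700 ≈ 5.736 in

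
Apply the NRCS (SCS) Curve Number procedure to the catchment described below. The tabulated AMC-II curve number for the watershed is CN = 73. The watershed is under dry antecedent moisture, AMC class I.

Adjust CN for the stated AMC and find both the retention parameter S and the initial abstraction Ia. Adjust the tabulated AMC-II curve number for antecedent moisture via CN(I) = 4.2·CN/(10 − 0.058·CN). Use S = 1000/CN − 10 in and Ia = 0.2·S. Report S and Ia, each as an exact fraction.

S = 4500/511 in ≈ 8.806 in; Ia = 900/511 in ≈ 1.761 in

CN(I) from CN(II)=73: (4.2·73)/(10 − 0.058·73) = 51100/961 ≈ 53.174
S = 1000/(51100/961) − 10 = 4500/511 in ≈ 8.806 in
Ia = 0.2·(4500/511) = 900/511 in ≈ 1.761 in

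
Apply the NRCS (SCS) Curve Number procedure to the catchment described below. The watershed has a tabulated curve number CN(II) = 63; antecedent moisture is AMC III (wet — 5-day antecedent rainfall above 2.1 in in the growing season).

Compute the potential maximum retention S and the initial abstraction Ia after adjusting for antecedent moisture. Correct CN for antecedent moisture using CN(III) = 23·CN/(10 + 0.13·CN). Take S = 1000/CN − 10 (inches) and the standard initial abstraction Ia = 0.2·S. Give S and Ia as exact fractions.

CN(III) from CN(II)=63: (23·63)/(10 + 0.13·63) = 144900/1819 ≈ 79.659
Retention S: 1000/CN − 10 with CN=79.659 → S = 3700/1449 ≈ 2.553 in
Initial abstraction Ia = S/5 = (3700/1449)/5 = 740/1449 ≈ 0.511 in

S = 3700/1449 in ≈ 2.553 in; Ia = 740/1449 in ≈ 0.511 in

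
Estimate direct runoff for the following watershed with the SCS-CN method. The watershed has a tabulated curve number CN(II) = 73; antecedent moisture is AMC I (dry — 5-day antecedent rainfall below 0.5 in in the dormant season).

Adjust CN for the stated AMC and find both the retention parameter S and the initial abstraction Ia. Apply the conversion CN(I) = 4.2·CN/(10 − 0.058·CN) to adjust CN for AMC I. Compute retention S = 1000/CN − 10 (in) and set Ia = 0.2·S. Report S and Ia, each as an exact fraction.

CN(I) from CN(II)=73: (4.2·73)/(10 − 0.058·73) = 51100/961 ≈ 53.174
Retention S: 1000/CN − 10 with CN=53.174 → S = 4500/511 ≈ 8.806 in
Ia = 0.2·(4500/511) = 900/511 in ≈ 1.761 in

S = 4500/511 in ≈ 8.806 in; Ia = 900/511 in ≈ 1.761 in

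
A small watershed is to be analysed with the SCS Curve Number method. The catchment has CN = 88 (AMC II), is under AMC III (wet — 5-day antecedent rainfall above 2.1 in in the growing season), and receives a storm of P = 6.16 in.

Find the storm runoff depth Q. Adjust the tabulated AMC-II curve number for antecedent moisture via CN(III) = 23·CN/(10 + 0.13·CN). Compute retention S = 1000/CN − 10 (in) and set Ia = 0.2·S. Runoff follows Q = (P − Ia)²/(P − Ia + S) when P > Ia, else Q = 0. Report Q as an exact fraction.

Q = 730078472/132704825 in ≈ 5.502 in

Wet (AMC III): CN(III) = 23·88/(10 + 0.13·88) = 2024/(536/25) = 6325/67 ≈ 94.403
S = 1000/(6325/67) − 10 = 150/253 in ≈ 0.593 in
Ia = 0.2S: 0.2·0.593 = 0.119 in (exactly 30/253)
Excess rainfall: 6.160 − 0.119 = 6.041 in; P > Ia so Q > 0
Runoff Q = (P−Ia)²/(P−Ia+S) = (6.041)²/(6.041+0.593) = 730078472/132704825 ≈ 5.502 in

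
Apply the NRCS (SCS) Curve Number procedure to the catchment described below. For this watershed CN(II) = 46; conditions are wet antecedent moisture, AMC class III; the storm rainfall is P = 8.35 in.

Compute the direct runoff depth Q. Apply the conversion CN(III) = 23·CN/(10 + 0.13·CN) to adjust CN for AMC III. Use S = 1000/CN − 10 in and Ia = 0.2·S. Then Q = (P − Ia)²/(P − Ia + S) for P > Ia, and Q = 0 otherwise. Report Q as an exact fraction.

Q = 6012916849/1391724940 in ≈ 4.320 in

Adjust CN=46 to AMC III: 23·46/(10 + 0.13·46) → 1058 ÷ (799/50) = 52900/799 ≈ 66.208
S = 1000/(52900/799) − 10 = 2700/529 in ≈ 5.104 in
Initial abstraction Ia = S/5 = (2700/529)/5 = 540/529 ≈ 1.021 in
Since P=8.350 > Ia=1.021: effective rainfall P−Ia = 77543/10580 in
Q = (77543/10580)²/((77543/10580) + 2700/529) = (6012916849/111936400)/(131543/10580) = 6012916849/1391724940 in ≈ 4.320 in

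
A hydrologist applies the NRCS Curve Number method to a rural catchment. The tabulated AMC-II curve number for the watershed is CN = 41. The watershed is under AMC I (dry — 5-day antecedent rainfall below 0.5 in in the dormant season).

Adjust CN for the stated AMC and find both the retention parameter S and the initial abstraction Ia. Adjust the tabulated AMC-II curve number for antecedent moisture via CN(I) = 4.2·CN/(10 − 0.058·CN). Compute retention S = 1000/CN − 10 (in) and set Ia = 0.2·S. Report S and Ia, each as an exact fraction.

CN(I) from CN(II)=41: (4.2·41)/(10 − 0.058·41) = 86100/3811 ≈ 22.592
Retention S: 1000/CN − 10 with CN=22.592 → S = 29500/861 ≈ 34.262 in
Ia = 0.2S: 0.2·34.262 = 6.852 in (exactly 5900/861)

S = 29500/861 in ≈ 34.262 in; Ia = 5900/861 in ≈ 6.852 in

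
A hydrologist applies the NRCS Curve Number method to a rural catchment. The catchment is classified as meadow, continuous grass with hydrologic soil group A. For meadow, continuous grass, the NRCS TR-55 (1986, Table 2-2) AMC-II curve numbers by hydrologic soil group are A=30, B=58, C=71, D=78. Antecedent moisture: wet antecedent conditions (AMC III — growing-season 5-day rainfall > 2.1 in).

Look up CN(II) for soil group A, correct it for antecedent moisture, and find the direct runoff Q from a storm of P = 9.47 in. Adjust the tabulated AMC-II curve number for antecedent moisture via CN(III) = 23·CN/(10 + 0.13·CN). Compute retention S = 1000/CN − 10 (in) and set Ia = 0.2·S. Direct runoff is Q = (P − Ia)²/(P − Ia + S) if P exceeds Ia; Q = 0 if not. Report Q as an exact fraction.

Q = 2636103649/837266700 in ≈ 3.148 in

NRCS table: meadow, continuous grass, soil group A → CN(II) = 30
CN(III) from CN(II)=30: (23·30)/(10 + 0.13·30) = 6900/139 ≈ 49.640
Max retention: S = 1000/(6900/139) − 10 = 700/69 in (≈ 10.145 in)
Ia = 0.2S: 0.2·10.145 = 2.029 in (exactly 140/69)
Since P=9.470 > Ia=2.029: effective rainfall P−Ia = 51343/6900 in
Q = (51343/6900)²/((51343/6900) + 700/69) = (2636103649/47610000)/(121343/6900) = 2636103649/837266700 in ≈ 3.148 in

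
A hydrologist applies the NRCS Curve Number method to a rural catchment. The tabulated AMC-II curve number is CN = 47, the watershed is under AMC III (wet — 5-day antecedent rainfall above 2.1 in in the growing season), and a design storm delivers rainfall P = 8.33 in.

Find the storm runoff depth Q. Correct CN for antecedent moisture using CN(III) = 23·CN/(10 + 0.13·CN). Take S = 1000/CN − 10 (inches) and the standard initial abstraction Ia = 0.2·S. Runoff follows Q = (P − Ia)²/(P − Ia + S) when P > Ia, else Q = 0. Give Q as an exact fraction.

Adjust CN=47 to AMC III: 23·47/(10 + 0.13·47) → 1081 ÷ (1611/100) = 108100/1611 ≈ 67.101
Retention S: 1000/CN − 10 with CN=67.101 → S = 5300/1081 ≈ 4.903 in
Ia = 0.2S: 0.2·4.903 = 0.981 in (exactly 1060/1081)
Excess rainfall: 8.330 − 0.981 = 7.349 in; P > Ia so Q > 0
Q = (794473/108100)²/((794473/108100) + 5300/1081) = (631187347729/11685610000)/(1324473/108100) = 631187347729/143175531300 in ≈ 4.408 in

Q = 631187347729/143175531300 in ≈ 4.408 in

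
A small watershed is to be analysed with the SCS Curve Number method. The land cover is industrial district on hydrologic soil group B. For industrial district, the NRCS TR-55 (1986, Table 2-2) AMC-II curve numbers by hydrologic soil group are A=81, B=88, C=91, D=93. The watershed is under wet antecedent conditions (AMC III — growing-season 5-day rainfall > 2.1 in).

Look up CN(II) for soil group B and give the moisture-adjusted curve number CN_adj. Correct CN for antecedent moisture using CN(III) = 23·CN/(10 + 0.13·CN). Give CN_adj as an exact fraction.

NRCS table: industrial district, soil group B → CN(II) = 88
Adjust CN=88 to AMC III: 23·88/(10 + 0.13·88) → 2024 ÷ (536/25) = 6325/67 ≈ 94.403

CN_adj = 6325/67 ≈ 94.403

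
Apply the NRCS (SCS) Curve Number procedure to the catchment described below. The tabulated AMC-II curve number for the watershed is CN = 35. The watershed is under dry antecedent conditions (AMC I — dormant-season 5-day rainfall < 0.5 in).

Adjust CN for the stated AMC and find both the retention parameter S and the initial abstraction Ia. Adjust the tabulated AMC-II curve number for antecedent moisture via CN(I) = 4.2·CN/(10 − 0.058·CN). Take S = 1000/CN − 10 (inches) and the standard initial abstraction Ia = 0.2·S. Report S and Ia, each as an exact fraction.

S = 6500/147 in ≈ 44.218 in; Ia = 1300/147 in ≈ 8.844 in

Adjust CN=35 to AMC I: 4.2·35/(10 − 0.058·35) → 147 ÷ (797/100) = 14700/797 ≈ 18.444
S = 1000/(14700/797) − 10 = 6500/147 in ≈ 44.218 in
Initial abstraction Ia = S/5 = (6500/147)/5 = 1300/147 ≈ 8.844 in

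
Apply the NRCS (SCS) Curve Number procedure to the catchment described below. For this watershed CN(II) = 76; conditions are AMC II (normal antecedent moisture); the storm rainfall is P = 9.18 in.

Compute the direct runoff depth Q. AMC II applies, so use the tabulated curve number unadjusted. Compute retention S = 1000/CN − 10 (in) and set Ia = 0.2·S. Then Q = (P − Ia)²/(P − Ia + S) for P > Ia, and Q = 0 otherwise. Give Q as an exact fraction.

AMC II — tabulated CN = 76 applies directly.
Retention S: 1000/CN − 10 with CN=76.000 → S = 60/19 ≈ 3.158 in
Ia = 0.2S: 0.2·3.158 = 0.632 in (exactly 12/19)
Excess rainfall: 9.180 − 0.632 = 8.548 in; P > Ia so Q > 0
Q = (8121/950)²/((8121/950) + 60/19) = (65950641/902500)/(11121/950) = 21983547/3521650 in ≈ 6.242 in

Q = 21983547/3521650 in ≈ 6.242 in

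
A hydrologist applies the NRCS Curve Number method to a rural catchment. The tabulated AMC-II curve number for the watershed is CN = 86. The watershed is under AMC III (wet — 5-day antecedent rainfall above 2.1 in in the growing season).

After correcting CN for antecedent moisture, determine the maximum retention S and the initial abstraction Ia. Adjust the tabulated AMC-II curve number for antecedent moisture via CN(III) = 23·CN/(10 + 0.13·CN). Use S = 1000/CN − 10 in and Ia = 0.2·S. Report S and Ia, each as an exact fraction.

S = 700/989 in ≈ 0.708 in; Ia = 140/989 in ≈ 0.142 in

Adjust CN=86 to AMC III: 23·86/(10 + 0.13·86) → 1978 ÷ (1059/50) = 98900/1059 ≈ 93.390
Retention S: 1000/CN − 10 with CN=93.390 → S = 700/989 ≈ 0.708 in
Ia = 0.2·(700/989) = 140/989 in ≈ 0.142 in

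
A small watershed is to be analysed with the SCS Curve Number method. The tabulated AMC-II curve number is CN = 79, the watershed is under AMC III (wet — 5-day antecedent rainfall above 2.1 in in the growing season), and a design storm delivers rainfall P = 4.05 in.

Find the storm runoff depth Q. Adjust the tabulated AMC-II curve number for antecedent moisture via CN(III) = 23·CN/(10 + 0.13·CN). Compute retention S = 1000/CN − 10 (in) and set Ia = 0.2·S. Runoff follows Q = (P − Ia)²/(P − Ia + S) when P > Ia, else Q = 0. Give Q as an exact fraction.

Q = 6419685243/2189812060 in ≈ 2.932 in

Wet (AMC III): CN(III) = 23·79/(10 + 0.13·79) = 1817/(2027/100) = 181700/2027 ≈ 89.640
S = 1000/(181700/2027) − 10 = 2100/1817 in ≈ 1.156 in
Ia = 0.2S: 0.2·1.156 = 0.231 in (exactly 420/1817)
Since P=4.050 > Ia=0.231: effective rainfall P−Ia = 138777/36340 in
Runoff Q = (P−Ia)²/(P−Ia+S) = (3.819)²/(3.819+1.156) = 6419685243/2189812060 ≈ 2.932 in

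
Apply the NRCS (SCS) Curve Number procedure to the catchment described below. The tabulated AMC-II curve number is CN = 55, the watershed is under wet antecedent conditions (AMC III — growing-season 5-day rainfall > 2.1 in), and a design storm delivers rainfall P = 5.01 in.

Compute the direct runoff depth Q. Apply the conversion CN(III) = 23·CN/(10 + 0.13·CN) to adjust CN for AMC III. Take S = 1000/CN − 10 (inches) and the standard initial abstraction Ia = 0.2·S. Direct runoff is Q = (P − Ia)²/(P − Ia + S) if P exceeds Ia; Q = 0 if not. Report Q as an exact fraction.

Q = 3942405003/1676150300 in ≈ 2.352 in

CN(III) from CN(II)=55: (23·55)/(10 + 0.13·55) = 25300/343 ≈ 73.761
Retention S: 1000/CN − 10 with CN=73.761 → S = 900/253 ≈ 3.557 in
Ia = 0.2·(900/253) = 180/253 in ≈ 0.711 in
Excess rainfall: 5.010 − 0.711 = 4.299 in; P > Ia so Q > 0
Q: (108753/25300)² ÷ (198753/25300) = 3942405003/1676150300 in (≈ 2.352 in)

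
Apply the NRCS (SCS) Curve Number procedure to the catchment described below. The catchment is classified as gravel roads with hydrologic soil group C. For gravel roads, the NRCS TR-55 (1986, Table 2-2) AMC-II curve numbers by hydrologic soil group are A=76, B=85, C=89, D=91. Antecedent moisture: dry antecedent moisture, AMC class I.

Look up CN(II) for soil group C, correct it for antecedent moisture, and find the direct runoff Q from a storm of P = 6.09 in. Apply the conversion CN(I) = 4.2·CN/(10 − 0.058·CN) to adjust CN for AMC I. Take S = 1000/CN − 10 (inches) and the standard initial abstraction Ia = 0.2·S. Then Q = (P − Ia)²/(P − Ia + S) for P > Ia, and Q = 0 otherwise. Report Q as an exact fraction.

Q = 1057238424841/294969504900 in ≈ 3.584 in

NRCS table: gravel roads, soil group C → CN(II) = 89
CN(I) from CN(II)=89: (4.2·89)/(10 − 0.058·89) = 186900/2419 ≈ 77.263
Retention S: 1000/CN − 10 with CN=77.263 → S = 5500/1869 ≈ 2.943 in
Initial abstraction Ia = S/5 = (5500/1869)/5 = 1100/1869 ≈ 0.589 in
Excess rainfall: 6.090 − 0.589 = 5.501 in; P > Ia so Q > 0
Q = (1028221/186900)²/((1028221/186900) + 5500/1869) = (1057238424841/34931610000)/(1578221/186900) = 1057238424841/294969504900 in ≈ 3.584 in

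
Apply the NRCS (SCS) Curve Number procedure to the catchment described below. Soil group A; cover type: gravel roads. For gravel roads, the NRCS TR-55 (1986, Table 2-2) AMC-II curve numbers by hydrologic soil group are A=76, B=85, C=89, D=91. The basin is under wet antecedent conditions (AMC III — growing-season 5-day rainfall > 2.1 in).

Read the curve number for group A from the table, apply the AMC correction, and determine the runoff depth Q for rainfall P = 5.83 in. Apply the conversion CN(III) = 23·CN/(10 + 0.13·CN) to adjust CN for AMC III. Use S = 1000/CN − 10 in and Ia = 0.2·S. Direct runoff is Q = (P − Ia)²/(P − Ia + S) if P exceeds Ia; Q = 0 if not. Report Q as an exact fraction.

NRCS table: gravel roads, soil group A → CN(II) = 76
Wet (AMC III): CN(III) = 23·76/(10 + 0.13·76) = 1748/(497/25) = 43700/497 ≈ 87.928
S = 1000/(43700/497) − 10 = 600/437 in ≈ 1.373 in
Ia = 0.2S: 0.2·1.373 = 0.275 in (exactly 120/437)
Since P=5.830 > Ia=0.275: effective rainfall P−Ia = 242771/43700 in
Runoff Q = (P−Ia)²/(P−Ia+S) = (5.555)²/(5.555+1.373) = 58937758441/13231092700 ≈ 4.454 in

Q = 58937758441/13231092700 in ≈ 4.454 in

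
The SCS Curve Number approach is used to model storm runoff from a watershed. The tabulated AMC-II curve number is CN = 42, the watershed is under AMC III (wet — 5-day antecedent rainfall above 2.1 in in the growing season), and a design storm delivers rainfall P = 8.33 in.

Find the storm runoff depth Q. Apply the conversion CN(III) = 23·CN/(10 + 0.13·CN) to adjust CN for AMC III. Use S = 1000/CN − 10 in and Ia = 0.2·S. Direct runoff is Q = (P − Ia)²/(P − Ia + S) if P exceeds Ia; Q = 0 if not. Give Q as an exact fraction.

Q = 118569346921/30638573700 in ≈ 3.870 in

CN(III) from CN(II)=42: (23·42)/(10 + 0.13·42) = 48300/773 ≈ 62.484
Retention S: 1000/CN − 10 with CN=62.484 → S = 2900/483 ≈ 6.004 in
Ia = 0.2S: 0.2·6.004 = 1.201 in (exactly 580/483)
P − Ia = 8.330 − 1.201 = 344339/48300 ≈ 7.129 in (> 0, runoff occurs)
Runoff Q = (P−Ia)²/(P−Ia+S) = (7.129)²/(7.129+6.004) = 118569346921/30638573700 ≈ 3.870 in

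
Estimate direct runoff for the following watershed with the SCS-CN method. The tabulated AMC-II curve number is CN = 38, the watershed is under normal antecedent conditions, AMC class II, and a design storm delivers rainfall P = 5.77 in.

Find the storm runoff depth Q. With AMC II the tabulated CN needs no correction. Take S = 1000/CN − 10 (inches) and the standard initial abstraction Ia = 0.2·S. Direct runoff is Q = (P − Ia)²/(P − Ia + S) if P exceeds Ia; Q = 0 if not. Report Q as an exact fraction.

Q = 22686169/67949700 in ≈ 0.334 in

AMC II — tabulated CN = 38 applies directly.
Max retention: S = 1000/38 − 10 = 310/19 in (≈ 16.316 in)
Ia = 0.2S: 0.2·16.316 = 3.263 in (exactly 62/19)
Excess rainfall: 5.770 − 3.263 = 2.507 in; P > Ia so Q > 0
Q: (4763/1900)² ÷ (35763/1900) = 22686169/67949700 in (≈ 0.334 in)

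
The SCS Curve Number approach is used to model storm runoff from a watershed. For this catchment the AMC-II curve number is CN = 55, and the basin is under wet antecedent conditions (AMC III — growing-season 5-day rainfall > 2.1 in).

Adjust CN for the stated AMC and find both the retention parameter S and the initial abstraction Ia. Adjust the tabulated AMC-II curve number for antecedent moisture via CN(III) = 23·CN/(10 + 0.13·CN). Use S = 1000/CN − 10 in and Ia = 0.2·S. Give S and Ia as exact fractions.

CN(III) from CN(II)=55: (23·55)/(10 + 0.13·55) = 25300/343 ≈ 73.761
Max retention: S = 1000/(25300/343) − 10 = 900/253 in (≈ 3.557 in)
Ia = 0.2S: 0.2·3.557 = 0.711 in (exactly 180/253)

S = 900/253 in ≈ 3.557 in; Ia = 180/253 in ≈ 0.711 in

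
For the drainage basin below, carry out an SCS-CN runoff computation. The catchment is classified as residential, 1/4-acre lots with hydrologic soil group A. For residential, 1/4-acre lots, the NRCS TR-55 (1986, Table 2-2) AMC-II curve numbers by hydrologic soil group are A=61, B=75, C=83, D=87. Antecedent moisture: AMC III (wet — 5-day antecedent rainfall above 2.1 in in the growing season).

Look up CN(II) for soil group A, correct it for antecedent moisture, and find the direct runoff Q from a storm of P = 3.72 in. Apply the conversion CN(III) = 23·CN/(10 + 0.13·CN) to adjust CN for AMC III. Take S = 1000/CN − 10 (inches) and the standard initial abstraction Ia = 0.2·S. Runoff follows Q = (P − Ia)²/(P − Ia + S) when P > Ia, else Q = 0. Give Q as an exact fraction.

NRCS table: residential, 1/4-acre lots, soil group A → CN(II) = 61
Adjust CN=61 to AMC III: 23·61/(10 + 0.13·61) → 1403 ÷ (1793/100) = 140300/1793 ≈ 78.249
S = 1000/(140300/1793) − 10 = 3900/1403 in ≈ 2.780 in
Ia = 0.2S: 0.2·2.780 = 0.556 in (exactly 780/1403)
P − Ia = 3.720 − 0.556 = 110979/35075 ≈ 3.164 in (> 0, runoff occurs)
Runoff Q = (P−Ia)²/(P−Ia+S) = (3.164)²/(3.164+2.780) = 4105446147/2437466975 ≈ 1.684 in

Q = 4105446147/2437466975 in ≈ 1.684 in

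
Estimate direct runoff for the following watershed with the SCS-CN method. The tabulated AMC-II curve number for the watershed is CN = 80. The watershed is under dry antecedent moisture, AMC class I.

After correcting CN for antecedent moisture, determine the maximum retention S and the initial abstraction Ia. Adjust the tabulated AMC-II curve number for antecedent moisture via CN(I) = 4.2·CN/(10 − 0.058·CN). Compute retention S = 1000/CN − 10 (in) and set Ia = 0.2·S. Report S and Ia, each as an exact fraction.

S = 125/21 in ≈ 5.952 in; Ia = 25/21 in ≈ 1.190 in

Dry (AMC I): CN(I) = 4.2·80/(10 − 0.058·80) = 336/(134/25) = 4200/67 ≈ 62.687
Max retention: S = 1000/(4200/67) − 10 = 125/21 in (≈ 5.952 in)
Initial abstraction Ia = S/5 = (125/21)/5 = 25/21 ≈ 1.190 in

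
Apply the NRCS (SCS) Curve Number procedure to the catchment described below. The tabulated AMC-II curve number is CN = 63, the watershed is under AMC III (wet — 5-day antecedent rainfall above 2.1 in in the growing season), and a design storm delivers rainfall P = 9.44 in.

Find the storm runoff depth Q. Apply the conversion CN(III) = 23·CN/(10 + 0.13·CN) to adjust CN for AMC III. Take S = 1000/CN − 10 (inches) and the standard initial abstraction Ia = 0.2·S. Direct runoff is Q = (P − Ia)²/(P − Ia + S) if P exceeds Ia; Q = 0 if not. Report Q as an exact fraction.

Wet (AMC III): CN(III) = 23·63/(10 + 0.13·63) = 1449/(1819/100) = 144900/1819 ≈ 79.659
Retention S: 1000/CN − 10 with CN=79.659 → S = 3700/1449 ≈ 2.553 in
Initial abstraction Ia = S/5 = (3700/1449)/5 = 740/1449 ≈ 0.511 in
Excess rainfall: 9.440 − 0.511 = 8.929 in; P > Ia so Q > 0
Q = (323464/36225)²/((323464/36225) + 3700/1449) = (104628959296/1312250625)/(415964/36225) = 26157239824/3767073975 in ≈ 6.944 in

Q = 26157239824/3767073975 in ≈ 6.944 in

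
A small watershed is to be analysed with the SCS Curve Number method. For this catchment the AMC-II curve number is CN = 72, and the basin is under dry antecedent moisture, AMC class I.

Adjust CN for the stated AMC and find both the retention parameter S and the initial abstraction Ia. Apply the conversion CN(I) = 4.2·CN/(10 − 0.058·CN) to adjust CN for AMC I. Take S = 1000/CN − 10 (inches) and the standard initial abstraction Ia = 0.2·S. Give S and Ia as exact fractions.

S = 250/27 in ≈ 9.259 in; Ia = 50/27 in ≈ 1.852 in

Dry (AMC I): CN(I) = 4.2·72/(10 − 0.058·72) = (1512/5)/(728/125) = 675/13 ≈ 51.923
Retention S: 1000/CN − 10 with CN=51.923 → S = 250/27 ≈ 9.259 in
Initial abstraction Ia = S/5 = (250/27)/5 = 50/27 ≈ 1.852 in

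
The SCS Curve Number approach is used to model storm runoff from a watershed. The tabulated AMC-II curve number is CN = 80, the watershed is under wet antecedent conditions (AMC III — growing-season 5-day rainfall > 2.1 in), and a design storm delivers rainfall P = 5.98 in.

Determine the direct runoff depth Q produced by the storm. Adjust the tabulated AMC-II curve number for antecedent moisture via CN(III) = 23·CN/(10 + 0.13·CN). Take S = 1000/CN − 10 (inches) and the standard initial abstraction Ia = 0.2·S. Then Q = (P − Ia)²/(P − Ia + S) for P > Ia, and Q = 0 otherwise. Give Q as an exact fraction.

CN(III) from CN(II)=80: (23·80)/(10 + 0.13·80) = 4600/51 ≈ 90.196
S = 1000/(4600/51) − 10 = 25/23 in ≈ 1.087 in
Ia = 0.2S: 0.2·1.087 = 0.217 in (exactly 5/23)
P − Ia = 5.980 − 0.217 = 6627/1150 ≈ 5.763 in (> 0, runoff occurs)
Q = (6627/1150)²/((6627/1150) + 25/23) = (43917129/1322500)/(7877/1150) = 43917129/9058550 in ≈ 4.848 in

Q = 43917129/9058550 in ≈ 4.848 in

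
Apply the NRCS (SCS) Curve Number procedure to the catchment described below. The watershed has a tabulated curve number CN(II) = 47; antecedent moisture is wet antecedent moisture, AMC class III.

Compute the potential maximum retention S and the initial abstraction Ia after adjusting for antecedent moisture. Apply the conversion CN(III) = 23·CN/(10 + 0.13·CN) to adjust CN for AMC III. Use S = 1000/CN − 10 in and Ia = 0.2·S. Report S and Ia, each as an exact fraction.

Adjust CN=47 to AMC III: 23·47/(10 + 0.13·47) → 1081 ÷ (1611/100) = 108100/1611 ≈ 67.101
Retention S: 1000/CN − 10 with CN=67.101 → S = 5300/1081 ≈ 4.903 in
Ia = 0.2S: 0.2·4.903 = 0.981 in (exactly 1060/1081)

S = 5300/1081 in ≈ 4.903 in; Ia = 1060/1081 in ≈ 0.981 in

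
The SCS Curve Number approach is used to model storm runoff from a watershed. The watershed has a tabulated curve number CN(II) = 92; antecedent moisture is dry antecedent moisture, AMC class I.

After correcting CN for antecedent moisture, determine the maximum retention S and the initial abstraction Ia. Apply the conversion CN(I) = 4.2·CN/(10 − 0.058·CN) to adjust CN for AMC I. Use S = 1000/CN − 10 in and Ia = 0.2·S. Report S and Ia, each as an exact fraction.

CN(I) from CN(II)=92: (4.2·92)/(10 − 0.058·92) = 48300/583 ≈ 82.847
Max retention: S = 1000/(48300/583) − 10 = 1000/483 in (≈ 2.070 in)
Ia = 0.2S: 0.2·2.070 = 0.414 in (exactly 200/483)

S = 1000/483 in ≈ 2.070 in; Ia = 200/483 in ≈ 0.414 in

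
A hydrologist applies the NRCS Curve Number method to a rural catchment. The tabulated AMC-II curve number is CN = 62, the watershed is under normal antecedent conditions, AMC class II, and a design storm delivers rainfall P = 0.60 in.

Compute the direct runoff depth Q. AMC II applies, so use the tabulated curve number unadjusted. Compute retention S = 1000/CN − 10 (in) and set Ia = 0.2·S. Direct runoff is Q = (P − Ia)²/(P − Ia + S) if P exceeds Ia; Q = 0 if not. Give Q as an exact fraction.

AMC II — tabulated CN = 62 applies directly.
S = 1000/62 − 10 = 190/31 in ≈ 6.129 in
Ia = 0.2·(190/31) = 38/31 in ≈ 1.226 in
P = 0.600 ≤ Ia = 1.226 in: entire storm abstracted, Q = 0.

Q = 0 in ≈ 0.000 in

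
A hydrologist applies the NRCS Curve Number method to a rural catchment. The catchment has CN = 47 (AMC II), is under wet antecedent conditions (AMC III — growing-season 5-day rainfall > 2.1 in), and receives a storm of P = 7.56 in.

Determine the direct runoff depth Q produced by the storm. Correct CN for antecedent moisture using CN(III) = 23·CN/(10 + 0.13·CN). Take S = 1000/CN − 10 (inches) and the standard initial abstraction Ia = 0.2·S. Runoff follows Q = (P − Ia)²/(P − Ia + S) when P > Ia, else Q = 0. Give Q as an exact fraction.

Q = 31616040481/8386100725 in ≈ 3.770 in

Adjust CN=47 to AMC III: 23·47/(10 + 0.13·47) → 1081 ÷ (1611/100) = 108100/1611 ≈ 67.101
S = 1000/(108100/1611) − 10 = 5300/1081 in ≈ 4.903 in
Ia = 0.2S: 0.2·4.903 = 0.981 in (exactly 1060/1081)
Excess rainfall: 7.560 − 0.981 = 6.579 in; P > Ia so Q > 0
Q: (177809/27025)² ÷ (310309/27025) = 31616040481/8386100725 in (≈ 3.770 in)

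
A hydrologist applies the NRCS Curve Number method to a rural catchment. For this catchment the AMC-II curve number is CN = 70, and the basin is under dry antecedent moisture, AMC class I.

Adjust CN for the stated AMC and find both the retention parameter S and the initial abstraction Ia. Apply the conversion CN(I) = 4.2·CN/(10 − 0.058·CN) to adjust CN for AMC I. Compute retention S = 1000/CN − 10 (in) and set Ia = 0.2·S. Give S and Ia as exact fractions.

S = 500/49 in ≈ 10.204 in; Ia = 100/49 in ≈ 2.041 in

Dry (AMC I): CN(I) = 4.2·70/(10 − 0.058·70) = 294/(297/50) = 4900/99 ≈ 49.495
Max retention: S = 1000/(4900/99) − 10 = 500/49 in (≈ 10.204 in)
Initial abstraction Ia = S/5 = (500/49)/5 = 100/49 ≈ 2.041 in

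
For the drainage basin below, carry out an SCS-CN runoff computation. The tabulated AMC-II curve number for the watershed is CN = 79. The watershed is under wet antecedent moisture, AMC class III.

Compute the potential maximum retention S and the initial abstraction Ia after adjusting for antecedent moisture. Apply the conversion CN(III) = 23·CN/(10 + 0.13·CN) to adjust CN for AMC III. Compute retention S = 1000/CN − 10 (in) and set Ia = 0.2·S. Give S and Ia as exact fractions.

Adjust CN=79 to AMC III: 23·79/(10 + 0.13·79) → 1817 ÷ (2027/100) = 181700/2027 ≈ 89.640
Retention S: 1000/CN − 10 with CN=89.640 → S = 2100/1817 ≈ 1.156 in
Initial abstraction Ia = S/5 = (2100/1817)/5 = 420/1817 ≈ 0.231 in

S = 2100/1817 in ≈ 1.156 in; Ia = 420/1817 in ≈ 0.231 in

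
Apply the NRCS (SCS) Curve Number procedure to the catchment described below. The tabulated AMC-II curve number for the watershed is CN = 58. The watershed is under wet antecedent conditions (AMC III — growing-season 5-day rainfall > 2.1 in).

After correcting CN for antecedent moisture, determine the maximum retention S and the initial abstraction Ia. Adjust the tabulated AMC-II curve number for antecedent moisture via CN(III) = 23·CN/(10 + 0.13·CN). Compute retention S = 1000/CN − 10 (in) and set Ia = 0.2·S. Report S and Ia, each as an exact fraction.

Wet (AMC III): CN(III) = 23·58/(10 + 0.13·58) = 1334/(877/50) = 66700/877 ≈ 76.055
S = 1000/(66700/877) − 10 = 2100/667 in ≈ 3.148 in
Ia = 0.2·(2100/667) = 420/667 in ≈ 0.630 in

S = 2100/667 in ≈ 3.148 in; Ia = 420/667 in ≈ 0.630 in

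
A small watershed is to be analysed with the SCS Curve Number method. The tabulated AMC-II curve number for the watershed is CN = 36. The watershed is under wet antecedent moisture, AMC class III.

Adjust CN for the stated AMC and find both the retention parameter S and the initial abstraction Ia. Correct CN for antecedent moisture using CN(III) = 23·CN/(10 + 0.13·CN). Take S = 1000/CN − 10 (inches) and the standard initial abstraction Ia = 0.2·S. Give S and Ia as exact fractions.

CN(III) from CN(II)=36: (23·36)/(10 + 0.13·36) = 20700/367 ≈ 56.403
Retention S: 1000/CN − 10 with CN=56.403 → S = 1600/207 ≈ 7.729 in
Initial abstraction Ia = S/5 = (1600/207)/5 = 320/207 ≈ 1.546 in

S = 1600/207 in ≈ 7.729 in; Ia = 320/207 in ≈ 1.546 in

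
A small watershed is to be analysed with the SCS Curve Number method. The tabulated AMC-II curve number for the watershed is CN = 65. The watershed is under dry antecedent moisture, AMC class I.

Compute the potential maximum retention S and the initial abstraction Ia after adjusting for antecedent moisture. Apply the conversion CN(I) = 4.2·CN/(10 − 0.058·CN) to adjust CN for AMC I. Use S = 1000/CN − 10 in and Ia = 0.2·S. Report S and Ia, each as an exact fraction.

CN(I) from CN(II)=65: (4.2·65)/(10 − 0.058·65) = 3900/89 ≈ 43.820
Retention S: 1000/CN − 10 with CN=43.820 → S = 500/39 ≈ 12.821 in
Ia = 0.2·(500/39) = 100/39 in ≈ 2.564 in

S = 500/39 in ≈ 12.821 in; Ia = 100/39 in ≈ 2.564 in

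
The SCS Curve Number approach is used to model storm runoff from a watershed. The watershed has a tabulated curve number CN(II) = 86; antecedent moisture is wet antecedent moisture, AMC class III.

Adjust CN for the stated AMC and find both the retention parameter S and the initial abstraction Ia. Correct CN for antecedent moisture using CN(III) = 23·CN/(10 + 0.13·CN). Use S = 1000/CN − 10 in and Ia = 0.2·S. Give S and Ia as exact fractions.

CN(III) from CN(II)=86: (23·86)/(10 + 0.13·86) = 98900/1059 ≈ 93.390
S = 1000/(98900/1059) − 10 = 700/989 in ≈ 0.708 in
Ia = 0.2·(700/989) = 140/989 in ≈ 0.142 in

S = 700/989 in ≈ 0.708 in; Ia = 140/989 in ≈ 0.142 in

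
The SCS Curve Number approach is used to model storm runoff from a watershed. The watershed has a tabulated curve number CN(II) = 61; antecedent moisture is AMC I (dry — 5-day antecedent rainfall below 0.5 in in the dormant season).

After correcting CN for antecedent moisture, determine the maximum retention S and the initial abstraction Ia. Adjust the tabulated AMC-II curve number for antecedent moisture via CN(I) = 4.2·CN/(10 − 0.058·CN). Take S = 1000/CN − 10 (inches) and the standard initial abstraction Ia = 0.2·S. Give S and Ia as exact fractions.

S = 6500/427 in ≈ 15.222 in; Ia = 1300/427 in ≈ 3.044 in

Adjust CN=61 to AMC I: 4.2·61/(10 − 0.058·61) → (1281/5) ÷ (3231/500) = 42700/1077 ≈ 39.647
Max retention: S = 1000/(42700/1077) − 10 = 6500/427 in (≈ 15.222 in)
Ia = 0.2S: 0.2·15.222 = 3.044 in (exactly 1300/427)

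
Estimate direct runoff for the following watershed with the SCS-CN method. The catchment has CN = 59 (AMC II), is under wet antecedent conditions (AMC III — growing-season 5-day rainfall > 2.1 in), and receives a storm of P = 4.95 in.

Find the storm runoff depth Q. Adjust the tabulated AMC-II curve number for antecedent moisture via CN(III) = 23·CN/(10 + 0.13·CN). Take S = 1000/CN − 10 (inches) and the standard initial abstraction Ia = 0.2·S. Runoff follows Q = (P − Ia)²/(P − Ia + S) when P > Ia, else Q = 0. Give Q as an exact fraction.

Wet (AMC III): CN(III) = 23·59/(10 + 0.13·59) = 1357/(1767/100) = 135700/1767 ≈ 76.797
Retention S: 1000/CN − 10 with CN=76.797 → S = 4100/1357 ≈ 3.021 in
Ia = 0.2S: 0.2·3.021 = 0.604 in (exactly 820/1357)
P − Ia = 4.950 − 0.604 = 117943/27140 ≈ 4.346 in (> 0, runoff occurs)
Runoff Q = (P−Ia)²/(P−Ia+S) = (4.346)²/(4.346+3.021) = 13910551249/5426453020 ≈ 2.563 in

Q = 13910551249/5426453020 in ≈ 2.563 in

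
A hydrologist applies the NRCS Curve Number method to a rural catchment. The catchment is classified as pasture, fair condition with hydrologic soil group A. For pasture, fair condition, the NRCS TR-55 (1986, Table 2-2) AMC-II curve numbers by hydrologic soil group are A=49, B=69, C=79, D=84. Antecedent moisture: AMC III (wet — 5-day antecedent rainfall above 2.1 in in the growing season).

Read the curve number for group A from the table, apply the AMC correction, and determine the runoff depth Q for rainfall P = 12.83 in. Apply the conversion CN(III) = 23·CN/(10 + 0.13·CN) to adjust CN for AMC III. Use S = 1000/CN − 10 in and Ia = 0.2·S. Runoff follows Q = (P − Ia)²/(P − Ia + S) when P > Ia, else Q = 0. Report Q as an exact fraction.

Q = 1806177411481/208939150700 in ≈ 8.645 in

NRCS table: pasture, fair condition, soil group A → CN(II) = 49
Adjust CN=49 to AMC III: 23·49/(10 + 0.13·49) → 1127 ÷ (1637/100) = 112700/1637 ≈ 68.845
Max retention: S = 1000/(112700/1637) − 10 = 5100/1127 in (≈ 4.525 in)
Ia = 0.2S: 0.2·4.525 = 0.905 in (exactly 1020/1127)
P − Ia = 12.830 − 0.905 = 1343941/112700 ≈ 11.925 in (> 0, runoff occurs)
Runoff Q = (P−Ia)²/(P−Ia+S) = (11.925)²/(11.925+4.525) = 1806177411481/208939150700 ≈ 8.645 in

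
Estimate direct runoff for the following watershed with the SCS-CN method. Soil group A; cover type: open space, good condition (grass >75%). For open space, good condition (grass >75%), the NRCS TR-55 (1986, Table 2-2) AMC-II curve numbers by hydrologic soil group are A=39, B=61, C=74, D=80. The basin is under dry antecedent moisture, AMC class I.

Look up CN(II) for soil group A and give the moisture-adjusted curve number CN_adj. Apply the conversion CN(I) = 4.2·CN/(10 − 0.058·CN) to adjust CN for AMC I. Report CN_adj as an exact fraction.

NRCS table: open space, good condition (grass >75%), soil group A → CN(II) = 39
Dry (AMC I): CN(I) = 4.2·39/(10 − 0.058·39) = (819/5)/(3869/500) = 81900/3869 ≈ 21.168

CN_adj = 81900/3869 ≈ 21.168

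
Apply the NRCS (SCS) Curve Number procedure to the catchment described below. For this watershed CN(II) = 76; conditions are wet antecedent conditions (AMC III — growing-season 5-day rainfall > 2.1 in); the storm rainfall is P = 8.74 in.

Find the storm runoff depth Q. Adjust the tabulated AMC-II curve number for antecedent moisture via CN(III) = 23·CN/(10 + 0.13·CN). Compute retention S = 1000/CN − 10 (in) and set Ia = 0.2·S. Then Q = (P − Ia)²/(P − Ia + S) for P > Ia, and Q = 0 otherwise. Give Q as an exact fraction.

Wet (AMC III): CN(III) = 23·76/(10 + 0.13·76) = 1748/(497/25) = 43700/497 ≈ 87.928
Max retention: S = 1000/(43700/497) − 10 = 600/437 in (≈ 1.373 in)
Ia = 0.2·(600/437) = 120/437 in ≈ 0.275 in
Since P=8.740 > Ia=0.275: effective rainfall P−Ia = 184969/21850 in
Runoff Q = (P−Ia)²/(P−Ia+S) = (8.465)²/(8.465+1.373) = 34213530961/4697072650 ≈ 7.284 in

Q = 34213530961/4697072650 in ≈ 7.284 in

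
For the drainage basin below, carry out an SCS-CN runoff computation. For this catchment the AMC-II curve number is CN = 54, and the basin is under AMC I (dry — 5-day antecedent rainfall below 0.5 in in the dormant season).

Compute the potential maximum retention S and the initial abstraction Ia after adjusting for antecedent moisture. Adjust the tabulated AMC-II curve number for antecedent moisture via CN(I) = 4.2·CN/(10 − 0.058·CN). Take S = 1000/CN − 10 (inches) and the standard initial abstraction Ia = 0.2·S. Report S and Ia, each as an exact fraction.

S = 11500/567 in ≈ 20.282 in; Ia = 2300/567 in ≈ 4.056 in

Dry (AMC I): CN(I) = 4.2·54/(10 − 0.058·54) = (1134/5)/(1717/250) = 56700/1717 ≈ 33.023
Retention S: 1000/CN − 10 with CN=33.023 → S = 11500/567 ≈ 20.282 in
Ia = 0.2·(11500/567) = 2300/567 in ≈ 4.056 in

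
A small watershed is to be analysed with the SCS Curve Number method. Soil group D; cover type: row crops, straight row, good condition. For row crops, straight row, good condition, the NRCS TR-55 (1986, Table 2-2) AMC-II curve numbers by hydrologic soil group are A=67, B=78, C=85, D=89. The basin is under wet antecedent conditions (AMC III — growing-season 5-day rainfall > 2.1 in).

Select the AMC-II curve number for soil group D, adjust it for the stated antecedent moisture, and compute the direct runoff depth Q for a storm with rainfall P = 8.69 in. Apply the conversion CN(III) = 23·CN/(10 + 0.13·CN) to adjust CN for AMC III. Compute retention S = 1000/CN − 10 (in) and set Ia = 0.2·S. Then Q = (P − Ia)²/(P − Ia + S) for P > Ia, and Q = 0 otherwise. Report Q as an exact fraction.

Q = 280590666059/34740251100 in ≈ 8.077 in

NRCS table: row crops, straight row, good condition, soil group D → CN(II) = 89
Adjust CN=89 to AMC III: 23·89/(10 + 0.13·89) → 2047 ÷ (2157/100) = 204700/2157 ≈ 94.900
S = 1000/(204700/2157) − 10 = 1100/2047 in ≈ 0.537 in
Ia = 0.2·(1100/2047) = 220/2047 in ≈ 0.107 in
Excess rainfall: 8.690 − 0.107 = 8.583 in; P > Ia so Q > 0
Q = (1756843/204700)²/((1756843/204700) + 1100/2047) = (3086497326649/41902090000)/(1866843/204700) = 280590666059/34740251100 in ≈ 8.077 in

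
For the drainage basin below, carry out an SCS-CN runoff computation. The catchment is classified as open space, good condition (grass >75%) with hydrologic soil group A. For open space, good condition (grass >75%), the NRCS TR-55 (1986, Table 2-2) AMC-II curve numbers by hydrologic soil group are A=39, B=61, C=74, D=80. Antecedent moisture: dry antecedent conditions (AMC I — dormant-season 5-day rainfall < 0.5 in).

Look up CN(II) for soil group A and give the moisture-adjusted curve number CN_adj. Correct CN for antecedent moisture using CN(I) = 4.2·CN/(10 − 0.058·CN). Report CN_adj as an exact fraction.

CN_adj = 81900/3869 ≈ 21.168

NRCS table: open space, good condition (grass >75%), soil group A → CN(II) = 39
CN(I) from CN(II)=39: (4.2·39)/(10 − 0.058·39) = 81900/3869 ≈ 21.168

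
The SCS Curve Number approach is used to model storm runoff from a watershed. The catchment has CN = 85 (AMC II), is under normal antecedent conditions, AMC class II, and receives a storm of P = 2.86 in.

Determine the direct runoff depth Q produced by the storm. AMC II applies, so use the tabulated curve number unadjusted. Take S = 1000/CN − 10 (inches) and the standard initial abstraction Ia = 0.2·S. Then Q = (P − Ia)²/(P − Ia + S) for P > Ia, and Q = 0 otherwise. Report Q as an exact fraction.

Q = 4541161/3086350 in ≈ 1.471 in

Average conditions: CN = 85 (no AMC adjustment).
S = 1000/85 − 10 = 30/17 in ≈ 1.765 in
Ia = 0.2·(30/17) = 6/17 in ≈ 0.353 in
Excess rainfall: 2.860 − 0.353 = 2.507 in; P > Ia so Q > 0
Q = (2131/850)²/((2131/850) + 30/17) = (4541161/722500)/(3631/850) = 4541161/3086350 in ≈ 1.471 in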